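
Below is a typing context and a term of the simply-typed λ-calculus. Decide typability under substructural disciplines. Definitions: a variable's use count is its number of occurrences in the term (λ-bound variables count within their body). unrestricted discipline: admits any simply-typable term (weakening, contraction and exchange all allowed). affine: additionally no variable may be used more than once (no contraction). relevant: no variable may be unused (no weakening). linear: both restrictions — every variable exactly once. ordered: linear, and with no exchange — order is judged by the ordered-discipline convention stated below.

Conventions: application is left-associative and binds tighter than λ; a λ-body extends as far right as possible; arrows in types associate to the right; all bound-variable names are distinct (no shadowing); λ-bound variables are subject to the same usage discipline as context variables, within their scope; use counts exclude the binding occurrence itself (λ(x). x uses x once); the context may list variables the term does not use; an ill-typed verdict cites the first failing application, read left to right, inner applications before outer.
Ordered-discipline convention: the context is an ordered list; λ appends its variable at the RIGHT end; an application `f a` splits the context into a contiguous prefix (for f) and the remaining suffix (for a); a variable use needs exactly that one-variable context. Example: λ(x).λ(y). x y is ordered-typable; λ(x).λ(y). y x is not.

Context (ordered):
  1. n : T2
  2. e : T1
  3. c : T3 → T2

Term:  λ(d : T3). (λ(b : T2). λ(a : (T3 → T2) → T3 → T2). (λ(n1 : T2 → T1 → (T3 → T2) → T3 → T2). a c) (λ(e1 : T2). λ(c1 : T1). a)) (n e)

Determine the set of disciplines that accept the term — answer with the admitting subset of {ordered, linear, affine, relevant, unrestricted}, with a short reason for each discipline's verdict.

admitted in: none
use counts: n=1; e=1; c=1; d (λ-bound)=0; b (λ-bound)=0; a (λ-bound)=2; n1 (λ-bound)=0; e1 (λ-bound)=0; c1 (λ-bound)=0
order of uses: a, c, a, n, e
typing: ill-typed: can't apply a value of type T2
ordered ✗ (the type mismatch rejects it)
linear ✗ (not simply typable)
affine ✗ (fails simple typing)
relevant ✗ (a type mismatch blocks all five)
unrestricted ✗ (the type mismatch rejects it)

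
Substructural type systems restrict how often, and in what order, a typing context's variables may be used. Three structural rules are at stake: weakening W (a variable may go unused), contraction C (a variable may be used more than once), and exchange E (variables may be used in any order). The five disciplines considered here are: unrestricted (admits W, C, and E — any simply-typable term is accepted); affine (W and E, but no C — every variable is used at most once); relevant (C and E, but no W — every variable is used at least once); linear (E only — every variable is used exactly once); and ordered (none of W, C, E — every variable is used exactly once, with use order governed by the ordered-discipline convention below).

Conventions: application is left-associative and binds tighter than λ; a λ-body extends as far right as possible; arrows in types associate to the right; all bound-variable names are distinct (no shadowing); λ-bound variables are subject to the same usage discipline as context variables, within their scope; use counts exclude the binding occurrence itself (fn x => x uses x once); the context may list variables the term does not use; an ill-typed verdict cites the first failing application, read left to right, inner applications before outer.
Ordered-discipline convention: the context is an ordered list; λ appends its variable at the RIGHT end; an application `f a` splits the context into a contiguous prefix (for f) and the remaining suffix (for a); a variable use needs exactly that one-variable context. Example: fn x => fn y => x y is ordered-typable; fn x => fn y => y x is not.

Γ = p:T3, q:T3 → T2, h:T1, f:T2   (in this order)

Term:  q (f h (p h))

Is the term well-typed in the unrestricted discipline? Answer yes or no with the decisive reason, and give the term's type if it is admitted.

no — not simply typable
use counts: p=1; q=1; h=2; f=1
uses in reading order: q, f, h, p, h
typing: ill-typed: can't apply a value of type T2
across the five disciplines: ordered ✗ · linear ✗ · affine ✗ · relevant ✗ · unrestricted ✗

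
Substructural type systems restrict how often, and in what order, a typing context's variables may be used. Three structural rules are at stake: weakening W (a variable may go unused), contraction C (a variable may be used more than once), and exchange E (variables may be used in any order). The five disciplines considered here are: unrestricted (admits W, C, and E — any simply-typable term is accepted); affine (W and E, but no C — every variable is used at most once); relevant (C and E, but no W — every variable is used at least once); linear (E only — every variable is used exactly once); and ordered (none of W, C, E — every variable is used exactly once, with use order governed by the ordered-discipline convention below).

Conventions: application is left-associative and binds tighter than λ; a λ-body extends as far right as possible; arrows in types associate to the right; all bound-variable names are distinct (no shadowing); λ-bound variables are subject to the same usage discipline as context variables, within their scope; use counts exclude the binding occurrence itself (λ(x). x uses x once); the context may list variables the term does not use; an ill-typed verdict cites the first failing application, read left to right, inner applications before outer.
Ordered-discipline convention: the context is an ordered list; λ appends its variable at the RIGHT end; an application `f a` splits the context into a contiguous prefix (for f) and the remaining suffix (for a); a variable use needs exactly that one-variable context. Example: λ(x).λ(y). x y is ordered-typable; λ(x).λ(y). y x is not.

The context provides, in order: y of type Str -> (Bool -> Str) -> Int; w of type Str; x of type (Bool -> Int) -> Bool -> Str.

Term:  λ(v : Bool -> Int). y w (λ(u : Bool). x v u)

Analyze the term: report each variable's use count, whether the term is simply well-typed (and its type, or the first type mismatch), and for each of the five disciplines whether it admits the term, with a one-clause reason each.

use counts: y ×1, w ×1, x ×1, v [bound] ×1, u [bound] ×1
uses in reading order: y, w, x, v, u
typing: well-typed at (Bool -> Int) -> Int
ordered ✓ (one use each (y, w, x, v, u); ordered split holds)
linear ✓ (each of y, w, x, v, u used exactly once)
affine ✓ (none of y, w, x, v, u used more than once)
relevant ✓ (y, w, x, v, u: all used, weakening unneeded)
unrestricted ✓ (well-typed at (Bool -> Int) -> Int; no restrictions here)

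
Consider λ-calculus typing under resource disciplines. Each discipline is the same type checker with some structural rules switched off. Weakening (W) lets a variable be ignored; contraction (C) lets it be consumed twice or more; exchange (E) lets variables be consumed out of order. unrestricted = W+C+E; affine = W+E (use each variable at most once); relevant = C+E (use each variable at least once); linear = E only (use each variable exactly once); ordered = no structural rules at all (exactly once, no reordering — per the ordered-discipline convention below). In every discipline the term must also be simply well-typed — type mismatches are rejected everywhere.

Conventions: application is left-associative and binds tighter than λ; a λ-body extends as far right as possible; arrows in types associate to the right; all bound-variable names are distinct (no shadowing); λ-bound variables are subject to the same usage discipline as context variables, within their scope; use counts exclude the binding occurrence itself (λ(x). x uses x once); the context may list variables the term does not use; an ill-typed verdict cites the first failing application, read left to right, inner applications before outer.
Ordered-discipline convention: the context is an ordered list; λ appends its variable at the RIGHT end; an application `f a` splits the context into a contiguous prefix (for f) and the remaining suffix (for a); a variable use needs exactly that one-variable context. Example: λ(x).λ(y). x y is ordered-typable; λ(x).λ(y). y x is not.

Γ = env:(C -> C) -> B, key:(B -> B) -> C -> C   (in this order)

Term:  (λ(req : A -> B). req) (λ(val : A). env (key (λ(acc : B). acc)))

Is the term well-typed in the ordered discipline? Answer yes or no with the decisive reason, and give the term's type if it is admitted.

no — unused: val — weakening required
variable uses: env=1, key=1, req (λ-bound)=1, val (λ-bound)=0, acc (λ-bound)=1
use order (left to right): req, env, key, acc
typing: the term checks, with type A -> B
across the five disciplines: ordered ✗ · linear ✗ · affine ✓ · relevant ✗ · unrestricted ✓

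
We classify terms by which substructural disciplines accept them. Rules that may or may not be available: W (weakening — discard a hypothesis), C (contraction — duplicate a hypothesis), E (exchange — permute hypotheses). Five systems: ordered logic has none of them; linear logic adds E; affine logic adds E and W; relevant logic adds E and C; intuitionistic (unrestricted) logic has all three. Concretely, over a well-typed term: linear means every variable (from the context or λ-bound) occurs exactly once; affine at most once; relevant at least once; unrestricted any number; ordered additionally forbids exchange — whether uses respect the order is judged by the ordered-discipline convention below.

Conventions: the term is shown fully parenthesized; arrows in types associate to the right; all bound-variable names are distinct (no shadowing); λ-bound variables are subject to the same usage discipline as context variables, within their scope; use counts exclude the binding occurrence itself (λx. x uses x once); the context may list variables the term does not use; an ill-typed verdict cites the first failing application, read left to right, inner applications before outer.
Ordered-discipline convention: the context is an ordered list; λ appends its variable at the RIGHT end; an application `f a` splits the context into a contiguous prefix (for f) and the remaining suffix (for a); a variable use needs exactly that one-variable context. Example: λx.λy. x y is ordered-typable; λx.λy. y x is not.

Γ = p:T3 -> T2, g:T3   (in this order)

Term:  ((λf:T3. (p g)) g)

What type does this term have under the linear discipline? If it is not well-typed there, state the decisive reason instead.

not well-typed under linear — needs contraction — g ×2; f never used (weakening)
variable uses: p=1, g=2, f (λ-bound)=0
uses in reading order: p, g, g
typing: ✓ — T2
across the five disciplines: ordered ✗ · linear ✗ · affine ✗ · relevant ✗ · unrestricted ✓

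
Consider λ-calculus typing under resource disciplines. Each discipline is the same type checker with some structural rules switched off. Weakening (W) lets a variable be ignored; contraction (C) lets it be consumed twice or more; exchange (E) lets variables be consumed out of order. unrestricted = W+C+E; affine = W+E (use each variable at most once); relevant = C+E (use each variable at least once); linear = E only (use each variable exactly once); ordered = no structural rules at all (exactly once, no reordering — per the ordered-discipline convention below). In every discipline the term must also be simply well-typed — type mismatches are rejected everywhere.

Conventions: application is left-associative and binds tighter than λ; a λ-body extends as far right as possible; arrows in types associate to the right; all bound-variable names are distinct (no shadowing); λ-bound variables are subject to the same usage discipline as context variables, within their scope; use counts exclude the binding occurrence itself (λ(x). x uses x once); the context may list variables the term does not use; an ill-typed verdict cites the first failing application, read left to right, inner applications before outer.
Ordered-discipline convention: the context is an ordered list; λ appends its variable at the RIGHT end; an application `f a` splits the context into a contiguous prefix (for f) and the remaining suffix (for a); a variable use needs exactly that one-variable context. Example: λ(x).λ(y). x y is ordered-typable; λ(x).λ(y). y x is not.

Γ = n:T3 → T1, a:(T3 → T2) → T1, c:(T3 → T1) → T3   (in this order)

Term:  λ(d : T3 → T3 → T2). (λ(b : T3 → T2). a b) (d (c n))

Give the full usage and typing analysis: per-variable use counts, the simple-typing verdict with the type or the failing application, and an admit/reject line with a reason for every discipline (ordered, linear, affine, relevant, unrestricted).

counts: n: 1×; a: 1×; c: 1×; d (λ-bound): 1×; b (λ-bound): 1×
left-to-right use order: a, b, d, c, n
typing: the term checks, with type (T3 → T3 → T2) → T1
ordered: ✗ — use order a, b, d, c, n needs exchange
linear: ✓ — n, a, c, d, b: one use apiece
affine: ✓ — none of n, a, c, d, b used more than once
relevant: ✓ — at least one use each (n, a, c, d, b)
unrestricted: ✓ — typability at (T3 → T3 → T2) → T1 is all that's needed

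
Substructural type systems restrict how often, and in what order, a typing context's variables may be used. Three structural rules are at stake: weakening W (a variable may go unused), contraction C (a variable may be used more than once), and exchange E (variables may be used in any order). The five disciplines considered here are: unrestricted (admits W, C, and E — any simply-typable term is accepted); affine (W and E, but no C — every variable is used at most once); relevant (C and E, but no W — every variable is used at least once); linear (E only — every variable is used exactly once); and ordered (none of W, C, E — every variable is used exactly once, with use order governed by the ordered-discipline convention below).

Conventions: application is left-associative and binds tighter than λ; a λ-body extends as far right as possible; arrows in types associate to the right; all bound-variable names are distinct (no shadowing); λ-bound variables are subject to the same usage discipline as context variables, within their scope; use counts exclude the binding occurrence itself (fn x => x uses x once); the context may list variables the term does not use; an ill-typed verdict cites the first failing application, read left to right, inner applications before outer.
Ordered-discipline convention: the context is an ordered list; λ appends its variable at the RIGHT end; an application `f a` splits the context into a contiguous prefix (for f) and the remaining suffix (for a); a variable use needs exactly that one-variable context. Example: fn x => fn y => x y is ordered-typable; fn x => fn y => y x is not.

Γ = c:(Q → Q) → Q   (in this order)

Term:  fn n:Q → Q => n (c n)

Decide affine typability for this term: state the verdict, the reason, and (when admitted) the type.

no — uses contraction: n ×2
use counts: c=1; n (λ-bound)=2
order of uses: n, c, n
typing: well-typed — term : (Q → Q) → Q
per-discipline verdicts: ordered ✗ | linear ✗ | affine ✗ | relevant ✓ | unrestricted ✓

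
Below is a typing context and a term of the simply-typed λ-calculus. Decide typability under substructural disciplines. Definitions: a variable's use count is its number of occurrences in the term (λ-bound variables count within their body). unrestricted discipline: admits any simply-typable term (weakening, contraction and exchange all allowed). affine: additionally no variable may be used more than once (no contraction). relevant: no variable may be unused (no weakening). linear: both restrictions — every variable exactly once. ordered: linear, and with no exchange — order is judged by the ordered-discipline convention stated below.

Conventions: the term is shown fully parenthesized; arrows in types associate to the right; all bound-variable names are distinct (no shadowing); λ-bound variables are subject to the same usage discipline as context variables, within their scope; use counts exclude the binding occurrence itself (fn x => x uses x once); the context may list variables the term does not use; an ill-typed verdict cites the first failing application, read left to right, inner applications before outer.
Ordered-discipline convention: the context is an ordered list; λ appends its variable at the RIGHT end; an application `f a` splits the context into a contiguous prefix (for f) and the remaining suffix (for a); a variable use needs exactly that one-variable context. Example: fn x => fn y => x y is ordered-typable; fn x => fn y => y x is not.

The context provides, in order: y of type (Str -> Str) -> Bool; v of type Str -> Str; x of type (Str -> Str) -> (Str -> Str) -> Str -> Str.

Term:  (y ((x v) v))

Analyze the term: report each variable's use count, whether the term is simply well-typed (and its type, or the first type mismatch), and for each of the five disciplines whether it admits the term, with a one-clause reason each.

variable uses: y ×1, v ×2, x ×1
left-to-right use order: y, x, v, v
typing: ✓ — Bool
ordered: ✗ — needs contraction — v ×2
linear: ✗ — needs contraction — v ×2
affine: ✗ — needs contraction — v ×2
relevant: ✓ — at least one use each (y, v, x)
unrestricted: ✓ — typability at Bool is all that's needed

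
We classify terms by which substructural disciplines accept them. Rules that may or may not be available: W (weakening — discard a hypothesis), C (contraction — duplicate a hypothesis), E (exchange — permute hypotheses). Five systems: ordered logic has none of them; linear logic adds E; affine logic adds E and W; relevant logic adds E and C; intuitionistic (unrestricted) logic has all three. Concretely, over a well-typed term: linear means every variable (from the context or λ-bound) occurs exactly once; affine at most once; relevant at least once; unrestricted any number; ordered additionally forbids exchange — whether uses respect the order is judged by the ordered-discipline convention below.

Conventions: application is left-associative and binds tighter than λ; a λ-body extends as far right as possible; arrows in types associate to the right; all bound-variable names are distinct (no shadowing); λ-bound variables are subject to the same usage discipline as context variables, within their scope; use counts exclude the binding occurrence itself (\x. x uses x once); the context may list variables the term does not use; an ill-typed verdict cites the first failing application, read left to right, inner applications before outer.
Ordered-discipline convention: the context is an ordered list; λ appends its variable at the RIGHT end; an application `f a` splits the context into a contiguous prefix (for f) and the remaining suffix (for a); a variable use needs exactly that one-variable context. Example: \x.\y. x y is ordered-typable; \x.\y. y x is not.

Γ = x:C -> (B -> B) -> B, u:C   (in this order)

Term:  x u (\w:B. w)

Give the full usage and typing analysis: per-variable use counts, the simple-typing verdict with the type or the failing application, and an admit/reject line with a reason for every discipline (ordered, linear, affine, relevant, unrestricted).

variable uses: x=1; u=1; w (λ-bound)=1
order of uses: x, u, w
typing: well-typed at B
ordered: ✓ — x, u, w: once each, no exchange needed
linear: ✓ — single use per variable (x, u, w)
affine: ✓ — at most one use each (x, u, w)
relevant: ✓ — at least one use each (x, u, w)
unrestricted: ✓ — simply typable at B; W, C, E all held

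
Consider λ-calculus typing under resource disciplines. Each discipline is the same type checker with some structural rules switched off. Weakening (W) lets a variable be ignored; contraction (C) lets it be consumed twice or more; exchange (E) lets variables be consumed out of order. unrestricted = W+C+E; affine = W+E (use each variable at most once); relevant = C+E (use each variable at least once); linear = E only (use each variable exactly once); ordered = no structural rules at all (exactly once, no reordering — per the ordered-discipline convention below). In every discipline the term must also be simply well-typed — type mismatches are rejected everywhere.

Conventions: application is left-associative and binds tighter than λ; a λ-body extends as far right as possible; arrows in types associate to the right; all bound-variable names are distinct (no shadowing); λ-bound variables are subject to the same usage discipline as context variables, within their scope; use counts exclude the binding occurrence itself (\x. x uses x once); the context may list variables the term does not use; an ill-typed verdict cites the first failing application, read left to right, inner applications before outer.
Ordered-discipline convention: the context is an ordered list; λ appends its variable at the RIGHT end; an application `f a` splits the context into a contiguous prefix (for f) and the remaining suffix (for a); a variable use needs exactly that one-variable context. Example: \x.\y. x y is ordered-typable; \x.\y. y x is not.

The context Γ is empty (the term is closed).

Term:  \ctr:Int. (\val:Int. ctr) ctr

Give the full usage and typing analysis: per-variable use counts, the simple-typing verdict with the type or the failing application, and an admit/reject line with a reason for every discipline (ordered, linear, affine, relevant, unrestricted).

use counts: ctr (bound): 2×; val (bound): 0×
order of uses: ctr, ctr
typing: ✓ — Int → Int
ordered: ✗ — uses contraction: ctr ×2; val left unused
linear: ✗ — uses contraction: ctr ×2; val left unused
affine: ✗ — uses contraction: ctr ×2
relevant: ✗ — val left unused
unrestricted: ✓ — well-typed at Int → Int; no restrictions here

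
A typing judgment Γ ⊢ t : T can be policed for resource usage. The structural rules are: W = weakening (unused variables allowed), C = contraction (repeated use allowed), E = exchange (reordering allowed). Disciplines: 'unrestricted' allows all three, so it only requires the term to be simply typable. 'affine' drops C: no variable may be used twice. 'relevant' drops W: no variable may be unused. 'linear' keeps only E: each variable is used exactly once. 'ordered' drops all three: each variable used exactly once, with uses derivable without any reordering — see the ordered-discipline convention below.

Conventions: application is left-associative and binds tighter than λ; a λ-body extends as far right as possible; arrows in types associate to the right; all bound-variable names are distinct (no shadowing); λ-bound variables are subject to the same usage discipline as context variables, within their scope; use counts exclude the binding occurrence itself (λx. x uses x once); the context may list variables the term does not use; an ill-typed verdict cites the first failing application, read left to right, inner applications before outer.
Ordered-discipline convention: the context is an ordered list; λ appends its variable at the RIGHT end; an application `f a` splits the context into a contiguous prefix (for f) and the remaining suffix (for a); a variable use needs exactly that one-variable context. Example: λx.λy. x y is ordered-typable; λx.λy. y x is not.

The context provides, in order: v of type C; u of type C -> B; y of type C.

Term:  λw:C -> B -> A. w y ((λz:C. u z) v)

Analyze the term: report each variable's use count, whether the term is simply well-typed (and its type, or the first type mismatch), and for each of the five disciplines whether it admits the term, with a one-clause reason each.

variable uses: v ×1, u ×1, y ×1, w (bound) ×1, z (bound) ×1
left-to-right use order: w, y, u, z, v
typing: the term checks, with type (C -> B -> A) -> A
ordered: ✗, use order w, y, u, z, v needs exchange
linear: ✓, exactly-once usage across v, u, y, w, z
affine: ✓, at most one use each (v, u, y, w, z)
relevant: ✓, every one of v, u, y, w, z appears
unrestricted: ✓, simply typable at (C -> B -> A) -> A; W, C, E all held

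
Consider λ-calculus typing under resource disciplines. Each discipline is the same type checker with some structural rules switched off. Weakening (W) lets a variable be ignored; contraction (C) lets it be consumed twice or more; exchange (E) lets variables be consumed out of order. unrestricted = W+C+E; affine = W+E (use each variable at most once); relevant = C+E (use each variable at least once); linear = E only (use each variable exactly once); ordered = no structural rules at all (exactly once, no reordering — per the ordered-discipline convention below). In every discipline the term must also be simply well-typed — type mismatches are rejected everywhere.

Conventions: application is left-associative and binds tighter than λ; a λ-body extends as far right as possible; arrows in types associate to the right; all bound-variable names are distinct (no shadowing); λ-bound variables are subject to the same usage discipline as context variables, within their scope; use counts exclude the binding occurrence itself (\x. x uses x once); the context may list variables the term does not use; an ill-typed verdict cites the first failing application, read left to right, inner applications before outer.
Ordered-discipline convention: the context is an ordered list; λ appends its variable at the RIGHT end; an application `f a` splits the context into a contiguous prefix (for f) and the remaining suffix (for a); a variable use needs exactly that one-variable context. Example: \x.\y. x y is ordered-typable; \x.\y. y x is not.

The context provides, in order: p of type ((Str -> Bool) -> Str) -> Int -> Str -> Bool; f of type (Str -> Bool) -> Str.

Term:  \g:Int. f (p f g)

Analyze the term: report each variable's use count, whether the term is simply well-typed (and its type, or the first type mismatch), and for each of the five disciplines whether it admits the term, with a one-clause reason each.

usage: p: 1; f: 2; g (bound): 1
left-to-right use order: f, p, f, g
typing: well-typed — term : Int -> Str
ordered ✗ (f ×2 used more than once (contraction))
linear ✗ (f ×2 used more than once (contraction))
affine ✗ (f ×2 used more than once (contraction))
relevant ✓ (at least one use each (p, f, g))
unrestricted ✓ (well-typed at Int -> Str; no restrictions here)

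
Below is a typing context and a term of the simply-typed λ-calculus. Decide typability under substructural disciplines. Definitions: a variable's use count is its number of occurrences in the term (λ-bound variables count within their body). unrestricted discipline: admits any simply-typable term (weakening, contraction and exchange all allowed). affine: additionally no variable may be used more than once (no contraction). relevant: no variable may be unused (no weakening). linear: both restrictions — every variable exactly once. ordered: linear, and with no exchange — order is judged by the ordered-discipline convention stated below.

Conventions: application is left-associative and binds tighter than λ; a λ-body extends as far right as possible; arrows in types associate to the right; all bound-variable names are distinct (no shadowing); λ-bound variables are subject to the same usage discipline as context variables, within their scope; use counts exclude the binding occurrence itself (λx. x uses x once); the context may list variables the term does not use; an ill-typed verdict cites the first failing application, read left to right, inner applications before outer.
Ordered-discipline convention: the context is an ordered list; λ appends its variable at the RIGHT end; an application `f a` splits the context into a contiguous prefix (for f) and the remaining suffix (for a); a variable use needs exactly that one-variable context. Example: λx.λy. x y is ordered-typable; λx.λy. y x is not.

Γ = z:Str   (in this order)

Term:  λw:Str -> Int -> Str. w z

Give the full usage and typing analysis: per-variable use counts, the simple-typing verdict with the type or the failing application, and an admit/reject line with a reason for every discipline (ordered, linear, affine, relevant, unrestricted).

variable uses: z ×1, w [bound] ×1
order of uses: w, z
typing: the term checks, with type (Str -> Int -> Str) -> Int -> Str
ordered ✗ (use order w, z needs exchange)
linear ✓ (z, w: one use apiece)
affine ✓ (none of z, w used more than once)
relevant ✓ (every one of z, w appears)
unrestricted ✓ (type-checks ((Str -> Int -> Str) -> Int -> Str) and nothing is barred)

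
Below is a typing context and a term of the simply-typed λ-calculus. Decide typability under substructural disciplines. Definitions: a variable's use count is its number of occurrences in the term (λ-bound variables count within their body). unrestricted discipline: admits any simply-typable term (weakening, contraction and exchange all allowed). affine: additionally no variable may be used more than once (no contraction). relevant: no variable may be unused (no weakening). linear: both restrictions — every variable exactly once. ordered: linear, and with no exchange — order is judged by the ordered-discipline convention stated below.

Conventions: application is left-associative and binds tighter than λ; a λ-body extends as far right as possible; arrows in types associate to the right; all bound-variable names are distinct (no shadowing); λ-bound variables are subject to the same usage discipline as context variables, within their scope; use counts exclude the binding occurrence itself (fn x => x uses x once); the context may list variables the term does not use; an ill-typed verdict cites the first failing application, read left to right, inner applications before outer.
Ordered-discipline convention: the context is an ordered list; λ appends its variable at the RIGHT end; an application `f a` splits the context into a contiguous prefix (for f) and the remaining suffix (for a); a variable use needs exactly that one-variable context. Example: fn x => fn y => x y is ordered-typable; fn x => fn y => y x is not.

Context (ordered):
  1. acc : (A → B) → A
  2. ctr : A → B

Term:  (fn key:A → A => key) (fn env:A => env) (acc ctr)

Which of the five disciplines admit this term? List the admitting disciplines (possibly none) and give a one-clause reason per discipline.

admitting disciplines: ordered, linear, affine, relevant, unrestricted
usage: acc=1; ctr=1; key (bound)=1; env (bound)=1
use order (left to right): key, env, acc, ctr
typing: the term checks, with type A
ordered ✓ (acc, ctr, key, env once each; derivable with no W/C/E)
linear ✓ (single use per variable (acc, ctr, key, env))
affine ✓ (at most one use each (acc, ctr, key, env))
relevant ✓ (every one of acc, ctr, key, env appears)
unrestricted ✓ (typability at A is all that's needed)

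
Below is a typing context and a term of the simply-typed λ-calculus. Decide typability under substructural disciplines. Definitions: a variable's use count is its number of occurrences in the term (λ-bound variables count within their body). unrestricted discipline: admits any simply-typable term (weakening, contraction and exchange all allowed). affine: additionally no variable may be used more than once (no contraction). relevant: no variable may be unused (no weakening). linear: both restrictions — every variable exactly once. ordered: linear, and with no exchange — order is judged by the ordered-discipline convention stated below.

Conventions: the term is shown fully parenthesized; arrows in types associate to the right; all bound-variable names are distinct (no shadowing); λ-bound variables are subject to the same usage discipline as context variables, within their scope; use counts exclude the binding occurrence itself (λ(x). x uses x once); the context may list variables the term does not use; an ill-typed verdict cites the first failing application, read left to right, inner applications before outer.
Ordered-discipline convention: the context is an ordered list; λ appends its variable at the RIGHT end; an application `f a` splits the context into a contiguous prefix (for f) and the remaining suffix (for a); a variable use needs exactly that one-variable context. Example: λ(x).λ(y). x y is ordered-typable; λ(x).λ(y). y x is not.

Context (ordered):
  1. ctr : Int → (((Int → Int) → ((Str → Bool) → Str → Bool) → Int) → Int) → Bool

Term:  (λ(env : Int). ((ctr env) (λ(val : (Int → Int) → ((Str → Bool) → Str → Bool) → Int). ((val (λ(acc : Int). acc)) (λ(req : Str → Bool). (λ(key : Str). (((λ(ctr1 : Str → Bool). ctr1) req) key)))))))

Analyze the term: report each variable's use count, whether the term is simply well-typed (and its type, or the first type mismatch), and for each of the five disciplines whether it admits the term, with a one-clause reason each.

counts: ctr: 1×; env [bound]: 1×; val [bound]: 1×; acc [bound]: 1×; req [bound]: 1×; key [bound]: 1×; ctr1 [bound]: 1×
order of uses: ctr, env, val, acc, ctr1, req, key
typing: well-typed — term : Int → Bool
ordered: ✓ — ctr, env, val, acc, req, key, ctr1: once each, no exchange needed
linear: ✓ — single use per variable (ctr, env, val, acc, req, key, ctr1)
affine: ✓ — none of ctr, env, val, acc, req, key, ctr1 used more than once
relevant: ✓ — every one of ctr, env, val, acc, req, key, ctr1 appears
unrestricted: ✓ — simply typable at Int → Bool; W, C, E all held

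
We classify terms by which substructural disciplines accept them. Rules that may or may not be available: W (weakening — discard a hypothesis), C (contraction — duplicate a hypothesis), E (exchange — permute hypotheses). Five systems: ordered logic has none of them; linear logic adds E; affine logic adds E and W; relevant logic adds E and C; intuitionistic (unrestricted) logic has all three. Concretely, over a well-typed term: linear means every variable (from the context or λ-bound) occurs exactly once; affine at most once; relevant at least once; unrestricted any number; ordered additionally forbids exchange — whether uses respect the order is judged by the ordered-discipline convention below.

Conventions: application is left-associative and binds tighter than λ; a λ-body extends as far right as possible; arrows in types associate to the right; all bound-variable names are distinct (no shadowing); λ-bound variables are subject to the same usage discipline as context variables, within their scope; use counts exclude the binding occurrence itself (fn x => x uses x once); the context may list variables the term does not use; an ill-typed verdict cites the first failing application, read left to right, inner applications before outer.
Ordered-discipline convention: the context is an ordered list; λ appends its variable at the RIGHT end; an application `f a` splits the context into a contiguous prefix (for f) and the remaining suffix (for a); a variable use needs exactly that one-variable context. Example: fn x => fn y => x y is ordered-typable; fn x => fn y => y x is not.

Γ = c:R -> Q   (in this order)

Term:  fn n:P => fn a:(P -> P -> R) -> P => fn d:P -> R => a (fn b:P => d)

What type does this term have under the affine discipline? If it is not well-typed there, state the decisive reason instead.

term : P -> ((P -> P -> R) -> P) -> (P -> R) -> P
use counts: c: 0×; n (bound): 0×; a (bound): 1×; d (bound): 1×; b (bound): 0×
order of uses: a, d
typing: ✓ — P -> ((P -> P -> R) -> P) -> (P -> R) -> P
all disciplines: ordered ✗ · linear ✗ · affine ✓ · relevant ✗ · unrestricted ✓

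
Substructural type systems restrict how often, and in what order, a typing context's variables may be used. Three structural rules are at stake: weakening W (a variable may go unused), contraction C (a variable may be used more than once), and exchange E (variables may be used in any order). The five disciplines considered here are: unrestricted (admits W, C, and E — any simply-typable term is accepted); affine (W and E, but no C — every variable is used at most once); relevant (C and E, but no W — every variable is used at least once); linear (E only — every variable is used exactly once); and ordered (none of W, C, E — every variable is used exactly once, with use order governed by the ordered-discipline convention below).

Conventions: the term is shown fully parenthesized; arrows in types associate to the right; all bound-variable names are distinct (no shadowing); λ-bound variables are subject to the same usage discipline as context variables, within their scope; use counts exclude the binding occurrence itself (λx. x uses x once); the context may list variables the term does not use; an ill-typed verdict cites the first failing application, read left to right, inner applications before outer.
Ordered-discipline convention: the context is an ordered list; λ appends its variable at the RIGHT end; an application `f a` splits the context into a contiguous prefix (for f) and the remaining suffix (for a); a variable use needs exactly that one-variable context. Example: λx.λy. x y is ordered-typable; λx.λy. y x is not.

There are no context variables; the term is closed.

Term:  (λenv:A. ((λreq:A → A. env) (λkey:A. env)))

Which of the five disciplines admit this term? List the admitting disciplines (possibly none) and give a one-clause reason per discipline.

accepted by: unrestricted
counts: env (λ-bound): 2, req (λ-bound): 0, key (λ-bound): 0
left-to-right use order: env, env
typing: ✓ — A → A
ordered: ✗ — uses contraction: env ×2; req, key left unused
linear: ✗ — uses contraction: env ×2; req, key left unused
affine: ✗ — uses contraction: env ×2
relevant: ✗ — req, key left unused
unrestricted: ✓ — type-checks (A → A) and nothing is barred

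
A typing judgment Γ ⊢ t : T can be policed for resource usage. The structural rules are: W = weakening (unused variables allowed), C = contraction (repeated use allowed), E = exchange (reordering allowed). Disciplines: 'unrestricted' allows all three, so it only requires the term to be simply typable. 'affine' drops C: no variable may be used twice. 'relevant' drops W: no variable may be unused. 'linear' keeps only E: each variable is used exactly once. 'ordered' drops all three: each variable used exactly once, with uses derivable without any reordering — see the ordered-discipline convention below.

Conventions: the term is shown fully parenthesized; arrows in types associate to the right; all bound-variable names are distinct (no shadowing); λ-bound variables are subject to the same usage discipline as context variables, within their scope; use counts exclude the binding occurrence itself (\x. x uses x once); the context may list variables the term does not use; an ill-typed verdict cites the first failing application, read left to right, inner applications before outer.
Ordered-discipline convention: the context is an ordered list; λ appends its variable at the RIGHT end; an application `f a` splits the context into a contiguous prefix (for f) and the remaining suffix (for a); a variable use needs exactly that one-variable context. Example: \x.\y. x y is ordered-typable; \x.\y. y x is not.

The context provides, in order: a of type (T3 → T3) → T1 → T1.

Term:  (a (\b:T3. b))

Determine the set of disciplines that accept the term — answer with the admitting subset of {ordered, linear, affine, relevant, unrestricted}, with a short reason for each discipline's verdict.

accepted by: ordered, linear, affine, relevant, unrestricted
counts: a ×1; b (λ-bound) ×1
uses in reading order: a, b
typing: the term checks, with type T1 → T1
ordered: ✓, single-use (a, b), ordered derivation ok
linear: ✓, single use per variable (a, b)
affine: ✓, a, b: no repeats, contraction unneeded
relevant: ✓, a, b: all used, weakening unneeded
unrestricted: ✓, simply typable at T1 → T1; W, C, E all held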